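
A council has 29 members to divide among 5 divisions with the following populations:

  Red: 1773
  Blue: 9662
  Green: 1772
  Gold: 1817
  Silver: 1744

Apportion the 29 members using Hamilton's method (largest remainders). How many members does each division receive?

Red: 3; Blue: 17; Green: 3; Gold: 3; Silver: 3

The standard divisor is 16768/29 ≈ 578.207.
Standard quotas: Red 3.0664, Blue 16.7103, Green 3.0646, Gold 3.1425, Silver 3.0162.
Lower quotas: Red 3, Blue 16, Green 3, Gold 3, Silver 3 (sum 28, leaving 1 seat).
Remainders in descending order: Blue 0.7103, Gold 0.1425, Red 0.0664, Green 0.0646, Silver 0.0162.
The surplus seat goes to Blue.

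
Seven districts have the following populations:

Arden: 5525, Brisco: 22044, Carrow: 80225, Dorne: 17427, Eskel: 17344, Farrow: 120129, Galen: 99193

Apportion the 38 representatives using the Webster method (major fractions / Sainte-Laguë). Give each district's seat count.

Standard divisor 361887/38 ≈ 9523.342; standard quotas: Arden 0.580, Brisco 2.315, Carrow 8.424, Dorne 1.830, Eskel 1.821, Farrow 12.614, Galen 10.416.
Rounding to the nearest integer gives Arden 1, Brisco 2, Carrow 8, Dorne 2, Eskel 2, Farrow 13, Galen 10 — total 38, matching the house size, so no adjustment is needed.

Arden 1; Brisco 2; Carrow 8; Dorne 2; Eskel 2; Farrow 13; Galen 10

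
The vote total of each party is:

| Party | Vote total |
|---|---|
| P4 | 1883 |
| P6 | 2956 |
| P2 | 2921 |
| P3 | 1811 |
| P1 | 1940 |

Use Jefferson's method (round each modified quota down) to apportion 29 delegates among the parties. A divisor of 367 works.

With modified divisor 367: modified quotas P4 5.131, P6 8.054, P2 7.959, P3 4.935, P1 5.286.
Rounding down: P4 5, P6 8, P2 7, P3 4, P1 5 (total 29).

P4=5, P6=8, P2=7, P3=4, P1=5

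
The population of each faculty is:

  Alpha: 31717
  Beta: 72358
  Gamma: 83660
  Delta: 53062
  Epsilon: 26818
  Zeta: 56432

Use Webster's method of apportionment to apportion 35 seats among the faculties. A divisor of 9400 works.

With modified divisor 9400: modified quotas Alpha 3.374, Beta 7.698, Gamma 8.900, Delta 5.645, Epsilon 2.853, Zeta 6.003.
Rounding to the nearest integer: Alpha 3, Beta 8, Gamma 9, Delta 6, Epsilon 3, Zeta 6 (total 35).

Alpha: 3; Beta: 8; Gamma: 9; Delta: 6; Epsilon: 3; Zeta: 6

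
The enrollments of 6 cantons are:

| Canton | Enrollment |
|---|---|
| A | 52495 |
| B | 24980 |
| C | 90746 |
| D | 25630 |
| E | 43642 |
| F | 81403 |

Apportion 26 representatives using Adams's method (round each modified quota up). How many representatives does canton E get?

Standard divisor 318896/26 ≈ 12265.231; standard quotas: A 4.280, B 2.037, C 7.399, D 2.090, E 3.558, F 6.637.
Rounding up gives 5, 3, 8, 3, 4, 7 = 30 seats, so the divisor must be adjusted.
With modified divisor 13300: modified quotas A 3.947, B 1.878, C 6.823, D 1.927, E 3.281, F 6.121.
Rounding up: A 4, B 2, C 7, D 2, E 4, F 7 (total 26).
E receives 4.

4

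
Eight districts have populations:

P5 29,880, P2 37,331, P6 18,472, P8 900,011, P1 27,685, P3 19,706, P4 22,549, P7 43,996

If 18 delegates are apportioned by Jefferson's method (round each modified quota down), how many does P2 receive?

0

Standard divisor 1099630/18 ≈ 61090.556; standard quotas: P5 0.489, P2 0.611, P6 0.302, P8 14.732, P1 0.453, P3 0.323, P4 0.369, P7 0.720.
Rounding down gives 0, 0, 0, 14, 0, 0, 0, 0 = 14 seats, so the divisor must be adjusted.
With modified divisor 48700: modified quotas P5 0.614, P2 0.767, P6 0.379, P8 18.481, P1 0.568, P3 0.405, P4 0.463, P7 0.903.
Rounding down: P5 0, P2 0, P6 0, P8 18, P1 0, P3 0, P4 0, P7 0 (total 18).
P2 receives 0.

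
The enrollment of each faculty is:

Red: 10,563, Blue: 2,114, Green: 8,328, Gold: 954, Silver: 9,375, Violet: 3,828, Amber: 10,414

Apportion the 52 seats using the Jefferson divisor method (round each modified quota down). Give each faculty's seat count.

Red: 12; Blue: 2; Green: 10; Gold: 1; Silver: 11; Violet: 4; Amber: 12

Standard divisor 45576/52 ≈ 876.462; standard quotas: Red 12.052, Blue 2.412, Green 9.502, Gold 1.088, Silver 10.696, Violet 4.368, Amber 11.882.
Rounding down gives 12, 2, 9, 1, 10, 4, 11 = 49 seats, so the divisor must be adjusted.
With modified divisor 820: modified quotas Red 12.882, Blue 2.578, Green 10.156, Gold 1.163, Silver 11.433, Violet 4.668, Amber 12.700.
Rounding down: Red 12, Blue 2, Green 10, Gold 1, Silver 11, Violet 4, Amber 12 (total 52).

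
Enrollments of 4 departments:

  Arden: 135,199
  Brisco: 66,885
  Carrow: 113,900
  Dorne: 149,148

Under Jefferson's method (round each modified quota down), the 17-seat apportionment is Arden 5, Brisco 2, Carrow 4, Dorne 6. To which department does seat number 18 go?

Carrow

Priority for the next seat is population ÷ (current seats + 1).
Priorities: Arden 22533.167, Brisco 22295.000, Carrow 22780.000, Dorne 21306.857.
Highest priority: Carrow.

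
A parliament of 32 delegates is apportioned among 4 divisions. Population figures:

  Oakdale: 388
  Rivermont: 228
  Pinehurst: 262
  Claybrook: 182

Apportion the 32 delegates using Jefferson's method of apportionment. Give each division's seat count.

Oakdale 12, Rivermont 7, Pinehurst 8, Claybrook 5

Standard divisor 1060/32 ≈ 33.125; standard quotas: Oakdale 11.713, Rivermont 6.883, Pinehurst 7.909, Claybrook 5.494.
Rounding down gives 11, 6, 7, 5 = 29 seats, so the divisor must be adjusted.
With modified divisor 31: modified quotas Oakdale 12.516, Rivermont 7.355, Pinehurst 8.452, Claybrook 5.871.
Rounding down: Oakdale 12, Rivermont 7, Pinehurst 8, Claybrook 5 (total 32).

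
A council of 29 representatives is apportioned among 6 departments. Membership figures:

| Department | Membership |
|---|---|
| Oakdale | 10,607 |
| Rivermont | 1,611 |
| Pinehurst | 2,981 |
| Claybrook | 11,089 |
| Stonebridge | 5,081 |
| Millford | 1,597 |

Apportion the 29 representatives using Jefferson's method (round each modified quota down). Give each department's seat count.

Standard divisor 32966/29 ≈ 1136.759; standard quotas: Oakdale 9.331, Rivermont 1.417, Pinehurst 2.622, Claybrook 9.755, Stonebridge 4.470, Millford 1.405.
Rounding down gives 9, 1, 2, 9, 4, 1 = 26 seats, so the divisor must be adjusted.
With modified divisor 1010: modified quotas Oakdale 10.502, Rivermont 1.595, Pinehurst 2.951, Claybrook 10.979, Stonebridge 5.031, Millford 1.581.
Rounding down: Oakdale 10, Rivermont 1, Pinehurst 2, Claybrook 10, Stonebridge 5, Millford 1 (total 29).

Oakdale 10, Rivermont 1, Pinehurst 2, Claybrook 10, Stonebridge 5, Millford 1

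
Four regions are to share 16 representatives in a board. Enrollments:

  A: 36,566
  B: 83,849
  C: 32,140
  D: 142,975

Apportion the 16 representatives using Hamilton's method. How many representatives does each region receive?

The standard divisor is 295530/16 ≈ 18470.625.
Standard quotas: A 1.9797, B 4.5396, C 1.7401, D 7.7407.
Lower quotas: A 1, B 4, C 1, D 7 (sum 13, leaving 3 seats).
Remainders in descending order: A 0.9797, D 0.7407, C 0.7401, B 0.5396.
The surplus seats go to A, D, C.

A 2, B 4, C 2, D 8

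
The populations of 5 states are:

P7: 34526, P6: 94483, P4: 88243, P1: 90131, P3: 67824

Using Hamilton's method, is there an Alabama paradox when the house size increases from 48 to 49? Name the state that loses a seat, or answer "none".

none

At 48 seats: P7 4, P6 12, P4 11, P1 12, P3 9.
At 49 seats: P7 4, P6 12, P4 12, P1 12, P3 9.
No state's allocation decreased.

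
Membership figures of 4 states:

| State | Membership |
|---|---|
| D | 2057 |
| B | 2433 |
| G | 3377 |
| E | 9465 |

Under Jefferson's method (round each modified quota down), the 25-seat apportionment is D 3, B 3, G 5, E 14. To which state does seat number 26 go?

E

Priority for the next seat is population ÷ (current seats + 1).
Priorities: D 514.250, B 608.250, G 562.833, E 631.000.
Highest priority: E.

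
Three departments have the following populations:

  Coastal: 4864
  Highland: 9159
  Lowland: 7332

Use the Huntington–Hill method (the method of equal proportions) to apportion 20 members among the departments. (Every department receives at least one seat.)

With divisor 1084: modified quotas Coastal 4.487, Highland 8.449, Lowland 6.764.
Geometric-mean thresholds: Coastal √(4·5)=4.472, Highland √(8·9)=8.485, Lowland √(6·7)=6.481.
Each quota rounded against its threshold gives Coastal 5, Highland 8, Lowland 7 (total 20).

Coastal 5; Highland 8; Lowland 7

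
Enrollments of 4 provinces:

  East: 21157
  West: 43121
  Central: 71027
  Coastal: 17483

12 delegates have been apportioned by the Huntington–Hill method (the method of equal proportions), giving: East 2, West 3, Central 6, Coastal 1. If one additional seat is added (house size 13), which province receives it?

West

Priority for the next seat is population ÷ (√(s·(s+1))).
Priorities: East 8637.309, West 12447.960, Central 10959.704, Coastal 12362.348.
Highest priority: West.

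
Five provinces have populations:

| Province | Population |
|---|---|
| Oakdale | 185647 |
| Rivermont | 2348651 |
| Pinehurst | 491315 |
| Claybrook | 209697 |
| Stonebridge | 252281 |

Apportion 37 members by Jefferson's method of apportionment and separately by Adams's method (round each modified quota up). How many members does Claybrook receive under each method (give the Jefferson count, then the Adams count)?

2 and 3

Jefferson: Oakdale 2, Rivermont 26, Pinehurst 5, Claybrook 2, Stonebridge 2.
Adams: Oakdale 2, Rivermont 24, Pinehurst 5, Claybrook 3, Stonebridge 3.
Claybrook gets 2 under Jefferson and 3 under Adams.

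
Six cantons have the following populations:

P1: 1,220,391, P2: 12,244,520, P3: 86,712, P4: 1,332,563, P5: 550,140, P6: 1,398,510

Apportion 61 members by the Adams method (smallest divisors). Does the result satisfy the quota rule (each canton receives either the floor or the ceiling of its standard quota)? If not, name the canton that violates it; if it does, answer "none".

P2

Standard quotas: P1 4.423, P2 44.373, P3 0.314, P4 4.829, P5 1.994, P6 5.068.
Adams allocation: P1 5, P2 43, P3 1, P4 5, P5 2, P6 5.
P2 has quota 44.373 (lower 44, upper 45) but receives 43 — outside the quota interval.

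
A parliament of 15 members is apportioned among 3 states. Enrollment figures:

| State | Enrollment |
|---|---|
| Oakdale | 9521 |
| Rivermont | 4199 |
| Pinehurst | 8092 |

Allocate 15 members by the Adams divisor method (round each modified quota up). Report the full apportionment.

Standard divisor 21812/15 ≈ 1454.133; standard quotas: Oakdale 6.548, Rivermont 2.888, Pinehurst 5.565.
Rounding up gives 7, 3, 6 = 16 seats, so the divisor must be adjusted.
With modified divisor 1600: modified quotas Oakdale 5.951, Rivermont 2.624, Pinehurst 5.058.
Rounding up: Oakdale 6, Rivermont 3, Pinehurst 6 (total 15).

Oakdale 6; Rivermont 3; Pinehurst 6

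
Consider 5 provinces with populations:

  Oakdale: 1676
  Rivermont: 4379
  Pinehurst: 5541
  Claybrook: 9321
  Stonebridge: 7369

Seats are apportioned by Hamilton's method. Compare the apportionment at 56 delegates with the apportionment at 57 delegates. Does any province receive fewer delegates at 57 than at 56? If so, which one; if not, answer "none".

none

At 56 seats: Oakdale 3, Rivermont 9, Pinehurst 11, Claybrook 18, Stonebridge 15.
At 57 seats: Oakdale 3, Rivermont 9, Pinehurst 11, Claybrook 19, Stonebridge 15.
No province's allocation decreased.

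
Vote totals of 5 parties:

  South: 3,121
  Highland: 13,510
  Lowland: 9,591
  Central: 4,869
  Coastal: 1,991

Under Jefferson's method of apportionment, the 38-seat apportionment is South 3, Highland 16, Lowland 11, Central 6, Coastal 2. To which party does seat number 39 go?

Lowland

Priority for the next seat is population ÷ (current seats + 1).
Priorities: South 780.250, Highland 794.706, Lowland 799.250, Central 695.571, Coastal 663.667.
Highest priority: Lowland.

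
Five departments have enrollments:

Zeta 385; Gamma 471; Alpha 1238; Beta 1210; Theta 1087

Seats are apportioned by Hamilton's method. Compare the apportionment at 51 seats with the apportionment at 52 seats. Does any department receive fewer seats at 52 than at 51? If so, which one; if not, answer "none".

Zeta

At 51 seats: Zeta 5, Gamma 5, Alpha 14, Beta 14, Theta 13.
At 52 seats: Zeta 4, Gamma 6, Alpha 15, Beta 14, Theta 13.
Zeta drops from 5 to 4.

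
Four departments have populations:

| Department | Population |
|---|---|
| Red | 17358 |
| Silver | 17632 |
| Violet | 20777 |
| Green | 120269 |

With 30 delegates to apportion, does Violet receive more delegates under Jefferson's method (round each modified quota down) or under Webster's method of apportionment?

Webster

Jefferson: Red 3, Silver 3, Violet 3, Green 21.
Webster: Red 3, Silver 3, Violet 4, Green 20.
Violet gets 3 under Jefferson and 4 under Webster.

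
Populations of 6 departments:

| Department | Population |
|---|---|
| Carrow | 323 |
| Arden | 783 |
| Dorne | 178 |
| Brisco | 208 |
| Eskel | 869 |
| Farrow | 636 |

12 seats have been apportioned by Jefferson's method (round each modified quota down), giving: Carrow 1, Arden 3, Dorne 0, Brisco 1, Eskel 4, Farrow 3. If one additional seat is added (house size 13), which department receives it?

Priority for the next seat is population ÷ (current seats + 1).
Priorities: Carrow 161.500, Arden 195.750, Dorne 178.000, Brisco 104.000, Eskel 173.800, Farrow 159.000.
Highest priority: Arden.

Arden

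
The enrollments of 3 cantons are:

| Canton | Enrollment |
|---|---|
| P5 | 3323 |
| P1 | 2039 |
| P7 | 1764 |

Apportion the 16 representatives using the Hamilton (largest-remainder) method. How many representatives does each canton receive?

Total 7126; standard divisor 7126/16 ≈ 445.375.
Standard quotas: P5 7.461, P1 4.578, P7 3.961.
Lower quotas: P5 7, P1 4, P7 3 (sum 14, leaving 2 seats).
Remainders in descending order: P7 0.961, P1 0.578, P5 0.461.
The surplus seats go to P7, P1.

P5=7, P1=5, P7=4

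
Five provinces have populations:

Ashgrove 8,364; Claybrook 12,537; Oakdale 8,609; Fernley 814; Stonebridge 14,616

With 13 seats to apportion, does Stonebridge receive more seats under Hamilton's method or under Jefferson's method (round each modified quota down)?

Jefferson

Hamilton: Ashgrove 2, Claybrook 4, Oakdale 3, Fernley 0, Stonebridge 4.
Jefferson: Ashgrove 2, Claybrook 4, Oakdale 2, Fernley 0, Stonebridge 5.
Stonebridge gets 4 under Hamilton and 5 under Jefferson.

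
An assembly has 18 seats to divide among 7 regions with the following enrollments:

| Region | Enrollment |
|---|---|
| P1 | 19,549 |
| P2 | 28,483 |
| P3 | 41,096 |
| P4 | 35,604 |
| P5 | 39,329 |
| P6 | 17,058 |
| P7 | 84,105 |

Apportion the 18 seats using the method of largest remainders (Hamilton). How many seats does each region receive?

P1=1, P2=2, P3=3, P4=2, P5=3, P6=1, P7=6

Standard divisor: 265224 ÷ 18 ≈ 14734.667.
Standard quotas: P1 1.3267, P2 1.9331, P3 2.7891, P4 2.4163, P5 2.6691, P6 1.1577, P7 5.7080.
Lower quotas: P1 1, P2 1, P3 2, P4 2, P5 2, P6 1, P7 5 (sum 14, leaving 4 seats).
Remainders in descending order: P2 0.9331, P3 0.7891, P7 0.7080, P5 0.6691, P4 0.4163, P1 0.3267, P6 0.1577.
The surplus seats go to P2, P3, P7, P5.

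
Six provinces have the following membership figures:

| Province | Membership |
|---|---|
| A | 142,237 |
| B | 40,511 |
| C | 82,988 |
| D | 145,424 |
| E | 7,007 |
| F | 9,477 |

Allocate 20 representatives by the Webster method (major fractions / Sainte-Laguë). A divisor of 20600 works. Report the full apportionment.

With modified divisor 20600: modified quotas A 6.905, B 1.967, C 4.029, D 7.059, E 0.340, F 0.460.
Rounding to the nearest integer: A 7, B 2, C 4, D 7, E 0, F 0 (total 20).

A: 7, B: 2, C: 4, D: 7, E: 0, F: 0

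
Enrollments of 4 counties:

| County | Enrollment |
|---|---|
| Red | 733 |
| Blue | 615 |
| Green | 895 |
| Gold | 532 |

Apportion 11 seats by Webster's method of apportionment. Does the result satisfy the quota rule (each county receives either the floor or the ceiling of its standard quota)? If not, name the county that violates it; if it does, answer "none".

Standard quotas: Red 2.906, Blue 2.438, Green 3.548, Gold 2.109.
Webster allocation: Red 3, Blue 2, Green 4, Gold 2.
Every allocation lies between the lower and upper quota.

none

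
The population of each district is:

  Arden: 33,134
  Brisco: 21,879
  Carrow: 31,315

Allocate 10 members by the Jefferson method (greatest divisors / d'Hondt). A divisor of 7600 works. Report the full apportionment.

With modified divisor 7600: modified quotas Arden 4.360, Brisco 2.879, Carrow 4.120.
Rounding down: Arden 4, Brisco 2, Carrow 4 (total 10).

Arden=4, Brisco=2, Carrow=4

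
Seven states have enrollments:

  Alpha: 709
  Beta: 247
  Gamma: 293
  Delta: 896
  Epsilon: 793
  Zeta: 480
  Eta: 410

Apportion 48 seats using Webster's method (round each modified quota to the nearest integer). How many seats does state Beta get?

3

Standard divisor 3828/48 ≈ 79.75; standard quotas: Alpha 8.890, Beta 3.097, Gamma 3.674, Delta 11.235, Epsilon 9.944, Zeta 6.019, Eta 5.141.
Rounding to the nearest integer gives Alpha 9, Beta 3, Gamma 4, Delta 11, Epsilon 10, Zeta 6, Eta 5 — total 48, matching the house size, so no adjustment is needed.
Beta receives 3.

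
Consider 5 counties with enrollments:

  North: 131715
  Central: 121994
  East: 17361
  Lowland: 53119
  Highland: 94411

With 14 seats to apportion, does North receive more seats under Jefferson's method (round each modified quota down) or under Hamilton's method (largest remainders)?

Jefferson

Jefferson: North 5, Central 4, East 0, Lowland 2, Highland 3.
Hamilton: North 4, Central 4, East 1, Lowland 2, Highland 3.
North gets 5 under Jefferson and 4 under Hamilton.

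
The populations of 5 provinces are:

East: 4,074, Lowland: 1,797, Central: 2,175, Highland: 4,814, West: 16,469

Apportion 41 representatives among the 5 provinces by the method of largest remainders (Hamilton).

Total 29329; standard divisor 29329/41 ≈ 715.341.
Standard quotas: East 5.6952, Lowland 2.5121, Central 3.0405, Highland 6.7297, West 23.0226.
Lower quotas: East 5, Lowland 2, Central 3, Highland 6, West 23 (sum 39, leaving 2 seats).
Remainders in descending order: Highland 0.7297, East 0.6952, Lowland 0.5121, Central 0.0405, West 0.0226.
The surplus seats go to Highland, East.

East 6, Lowland 2, Central 3, Highland 7, West 23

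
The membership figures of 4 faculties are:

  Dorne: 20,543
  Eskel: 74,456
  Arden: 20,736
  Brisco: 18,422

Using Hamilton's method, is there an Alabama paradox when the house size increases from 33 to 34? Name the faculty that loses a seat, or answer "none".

At 33 seats: Dorne 5, Eskel 18, Arden 5, Brisco 5.
At 34 seats: Dorne 5, Eskel 19, Arden 5, Brisco 5.
No faculty's allocation decreased.

none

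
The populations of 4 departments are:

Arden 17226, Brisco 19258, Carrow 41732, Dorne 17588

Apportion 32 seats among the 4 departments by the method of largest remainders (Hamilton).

Arden: 6, Brisco: 6, Carrow: 14, Dorne: 6

Total 95804; standard divisor 95804/32 ≈ 2993.875.
Standard quotas: Arden 5.7537, Brisco 6.4325, Carrow 13.9391, Dorne 5.8747.
Lower quotas: Arden 5, Brisco 6, Carrow 13, Dorne 5 (sum 29, leaving 3 seats).
Remainders in descending order: Carrow 0.9391, Dorne 0.8747, Arden 0.7537, Brisco 0.4325.
Largest remainders: Carrow, Dorne, Arden receive the extra seats.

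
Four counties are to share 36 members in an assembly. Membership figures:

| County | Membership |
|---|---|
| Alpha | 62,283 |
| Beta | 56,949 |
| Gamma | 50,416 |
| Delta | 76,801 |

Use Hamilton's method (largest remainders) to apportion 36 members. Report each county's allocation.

Alpha 9; Beta 8; Gamma 8; Delta 11

Standard divisor: 246449 ÷ 36 ≈ 6845.806.
Standard quotas: Alpha 9.0980, Beta 8.3188, Gamma 7.3645, Delta 11.2187.
Lower quotas: Alpha 9, Beta 8, Gamma 7, Delta 11 (sum 35, leaving 1 seat).
Remainders in descending order: Gamma 0.3645, Beta 0.3188, Delta 0.2187, Alpha 0.0980.
Largest remainder: Gamma receives the extra seat.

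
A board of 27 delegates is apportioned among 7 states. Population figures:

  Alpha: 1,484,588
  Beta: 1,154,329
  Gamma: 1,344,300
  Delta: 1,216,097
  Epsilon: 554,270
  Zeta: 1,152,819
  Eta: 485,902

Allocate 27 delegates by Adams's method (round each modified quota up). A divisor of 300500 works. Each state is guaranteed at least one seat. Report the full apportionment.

Alpha=5, Beta=4, Gamma=5, Delta=5, Epsilon=2, Zeta=4, Eta=2

With modified divisor 300500: modified quotas Alpha 4.940, Beta 3.841, Gamma 4.474, Delta 4.047, Epsilon 1.844, Zeta 3.836, Eta 1.617.
Rounding up: Alpha 5, Beta 4, Gamma 5, Delta 5, Epsilon 2, Zeta 4, Eta 2 (total 27).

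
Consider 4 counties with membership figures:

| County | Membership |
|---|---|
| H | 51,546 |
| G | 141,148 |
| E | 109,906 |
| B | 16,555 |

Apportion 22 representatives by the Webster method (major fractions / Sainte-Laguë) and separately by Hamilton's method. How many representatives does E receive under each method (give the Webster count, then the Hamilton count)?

7 and 8

Webster: H 4, G 10, E 7, B 1.
Hamilton: H 3, G 10, E 8, B 1.
E gets 7 under Webster and 8 under Hamilton.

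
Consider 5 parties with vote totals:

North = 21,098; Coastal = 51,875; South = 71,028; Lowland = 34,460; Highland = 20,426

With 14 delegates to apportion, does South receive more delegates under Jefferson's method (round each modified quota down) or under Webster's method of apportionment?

Jefferson

Jefferson: North 1, Coastal 4, South 6, Lowland 2, Highland 1.
Webster: North 2, Coastal 4, South 5, Lowland 2, Highland 1.
South gets 6 under Jefferson and 5 under Webster.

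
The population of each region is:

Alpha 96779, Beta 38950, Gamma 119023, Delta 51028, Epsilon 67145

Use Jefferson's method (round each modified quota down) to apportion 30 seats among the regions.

Alpha: 8, Beta: 3, Gamma: 10, Delta: 4, Epsilon: 5

Standard divisor 372925/30 ≈ 12430.833; standard quotas: Alpha 7.785, Beta 3.133, Gamma 9.575, Delta 4.105, Epsilon 5.401.
Rounding down gives 7, 3, 9, 4, 5 = 28 seats, so the divisor must be adjusted.
With modified divisor 11500: modified quotas Alpha 8.416, Beta 3.387, Gamma 10.350, Delta 4.437, Epsilon 5.839.
Rounding down: Alpha 8, Beta 3, Gamma 10, Delta 4, Epsilon 5 (total 30).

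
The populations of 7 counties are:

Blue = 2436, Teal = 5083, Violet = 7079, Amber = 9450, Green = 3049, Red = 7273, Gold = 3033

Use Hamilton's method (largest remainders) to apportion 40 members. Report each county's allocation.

Blue=3, Teal=5, Violet=8, Amber=10, Green=3, Red=8, Gold=3

The standard divisor is 37403/40 ≈ 935.075.
Standard quotas: Blue 2.6051, Teal 5.4359, Violet 7.5705, Amber 10.1061, Green 3.2607, Red 7.7780, Gold 3.2436.
Lower quotas: Blue 2, Teal 5, Violet 7, Amber 10, Green 3, Red 7, Gold 3 (sum 37, leaving 3 seats).
Remainders in descending order: Red 0.7780, Blue 0.6051, Violet 0.5705, Teal 0.4359, Green 0.2607, Gold 0.2436, Amber 0.1061.
The surplus seats go to Red, Blue, Violet.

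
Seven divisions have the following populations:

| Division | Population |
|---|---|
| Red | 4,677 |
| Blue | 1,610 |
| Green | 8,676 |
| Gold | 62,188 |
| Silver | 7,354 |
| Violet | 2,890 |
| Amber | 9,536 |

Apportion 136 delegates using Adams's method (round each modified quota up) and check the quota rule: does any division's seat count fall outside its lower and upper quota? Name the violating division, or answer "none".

Gold

Standard quotas: Red 6.562, Blue 2.259, Green 12.173, Gold 87.253, Silver 10.318, Violet 4.055, Amber 13.380.
Adams allocation: Red 7, Blue 3, Green 12, Gold 85, Silver 11, Violet 4, Amber 14.
Gold has quota 87.253 (lower 87, upper 88) but receives 85 — outside the quota interval.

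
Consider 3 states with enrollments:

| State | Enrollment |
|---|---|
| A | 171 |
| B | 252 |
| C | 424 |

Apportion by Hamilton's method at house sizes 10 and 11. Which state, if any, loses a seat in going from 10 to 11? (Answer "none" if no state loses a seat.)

At 10 seats: A 2, B 3, C 5.
At 11 seats: A 2, B 3, C 6.
No state's allocation decreased.

none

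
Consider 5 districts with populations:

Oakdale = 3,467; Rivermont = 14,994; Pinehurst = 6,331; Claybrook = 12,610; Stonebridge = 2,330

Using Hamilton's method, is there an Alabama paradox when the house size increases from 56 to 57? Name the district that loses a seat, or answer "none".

At 56 seats: Oakdale 5, Rivermont 21, Pinehurst 9, Claybrook 18, Stonebridge 3.
At 57 seats: Oakdale 5, Rivermont 22, Pinehurst 9, Claybrook 18, Stonebridge 3.
No district's allocation decreased.

none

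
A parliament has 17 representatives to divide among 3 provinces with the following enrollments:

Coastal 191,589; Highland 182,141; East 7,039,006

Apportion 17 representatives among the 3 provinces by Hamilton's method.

Standard divisor: 7412736 ÷ 17 ≈ 436043.294.
Standard quotas: Coastal 0.4394, Highland 0.4177, East 16.1429.
Lower quotas: Coastal 0, Highland 0, East 16 (sum 16, leaving 1 seat).
Remainders in descending order: Coastal 0.4394, Highland 0.4177, East 0.1429.
The surplus seat goes to Coastal.

Coastal: 1, Highland: 0, East: 16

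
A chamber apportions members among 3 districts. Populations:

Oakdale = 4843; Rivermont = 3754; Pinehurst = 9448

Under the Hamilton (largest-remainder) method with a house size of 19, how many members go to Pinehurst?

10

Total 18045; standard divisor 18045/19 ≈ 949.737.
Standard quotas: Oakdale 5.0993, Rivermont 3.9527, Pinehurst 9.9480.
Lower quotas: Oakdale 5, Rivermont 3, Pinehurst 9 (sum 17, leaving 2 seats).
Remainders in descending order: Rivermont 0.9527, Pinehurst 0.9480, Oakdale 0.0993.
The surplus seats go to Rivermont, Pinehurst.
Pinehurst receives 10.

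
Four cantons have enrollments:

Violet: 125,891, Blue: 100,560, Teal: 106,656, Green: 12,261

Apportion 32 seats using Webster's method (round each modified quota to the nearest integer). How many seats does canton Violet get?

12

Standard divisor 345368/32 ≈ 10792.75; standard quotas: Violet 11.664, Blue 9.317, Teal 9.882, Green 1.136.
Rounding to the nearest integer gives Violet 12, Blue 9, Teal 10, Green 1 — total 32, matching the house size, so no adjustment is needed.
Violet receives 12.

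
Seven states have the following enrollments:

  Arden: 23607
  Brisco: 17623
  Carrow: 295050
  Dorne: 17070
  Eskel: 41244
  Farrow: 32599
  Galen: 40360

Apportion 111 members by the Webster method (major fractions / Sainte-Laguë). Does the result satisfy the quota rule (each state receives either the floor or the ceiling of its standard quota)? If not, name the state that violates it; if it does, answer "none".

Carrow

Standard quotas: Arden 5.604, Brisco 4.184, Carrow 70.047, Dorne 4.053, Eskel 9.792, Farrow 7.739, Galen 9.582.
Webster allocation: Arden 6, Brisco 4, Carrow 69, Dorne 4, Eskel 10, Farrow 8, Galen 10.
Carrow has quota 70.047 (lower 70, upper 71) but receives 69 — outside the quota interval.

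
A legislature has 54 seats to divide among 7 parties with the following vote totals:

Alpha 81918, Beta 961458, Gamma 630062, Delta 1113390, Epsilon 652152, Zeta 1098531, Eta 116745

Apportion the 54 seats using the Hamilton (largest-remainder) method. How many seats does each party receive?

Alpha 1, Beta 11, Gamma 7, Delta 13, Epsilon 8, Zeta 13, Eta 1

Total 4654256; standard divisor 4654256/54 ≈ 86189.926.
Standard quotas: Alpha 0.9504, Beta 11.1551, Gamma 7.3102, Delta 12.9179, Epsilon 7.5665, Zeta 12.7455, Eta 1.3545.
Lower quotas: Alpha 0, Beta 11, Gamma 7, Delta 12, Epsilon 7, Zeta 12, Eta 1 (sum 50, leaving 4 seats).
Remainders in descending order: Alpha 0.9504, Delta 0.9179, Zeta 0.7455, Epsilon 0.5665, Eta 0.3545, Gamma 0.3102, Beta 0.1551.
The surplus seats go to Alpha, Delta, Zeta, Epsilon.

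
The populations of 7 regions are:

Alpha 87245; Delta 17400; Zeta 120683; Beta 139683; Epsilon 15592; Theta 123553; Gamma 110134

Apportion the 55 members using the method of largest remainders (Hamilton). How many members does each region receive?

The standard divisor is 614290/55 ≈ 11168.909.
Standard quotas: Alpha 7.8114, Delta 1.5579, Zeta 10.8053, Beta 12.5064, Epsilon 1.3960, Theta 11.0622, Gamma 9.8608.
Lower quotas: Alpha 7, Delta 1, Zeta 10, Beta 12, Epsilon 1, Theta 11, Gamma 9 (sum 51, leaving 4 seats).
Remainders in descending order: Gamma 0.8608, Alpha 0.8114, Zeta 0.8053, Delta 0.5579, Beta 0.5064, Epsilon 0.3960, Theta 0.0622.
The surplus seats go to Gamma, Alpha, Zeta, Delta.

Alpha: 8, Delta: 2, Zeta: 11, Beta: 12, Epsilon: 1, Theta: 11, Gamma: 10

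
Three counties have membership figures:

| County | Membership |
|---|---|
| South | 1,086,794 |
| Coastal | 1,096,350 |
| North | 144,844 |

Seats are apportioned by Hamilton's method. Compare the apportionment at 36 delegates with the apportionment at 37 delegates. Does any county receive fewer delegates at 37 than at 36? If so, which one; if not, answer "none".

none

At 36 seats: South 17, Coastal 17, North 2.
At 37 seats: South 17, Coastal 18, North 2.
No county's allocation decreased.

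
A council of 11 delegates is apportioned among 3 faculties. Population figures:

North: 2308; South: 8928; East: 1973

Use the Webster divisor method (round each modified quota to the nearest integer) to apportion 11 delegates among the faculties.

Standard divisor 13209/11 ≈ 1200.818; standard quotas: North 1.922, South 7.435, East 1.643.
Rounding to the nearest integer gives North 2, South 7, East 2 — total 11, matching the house size, so no adjustment is needed.

North 2, South 7, East 2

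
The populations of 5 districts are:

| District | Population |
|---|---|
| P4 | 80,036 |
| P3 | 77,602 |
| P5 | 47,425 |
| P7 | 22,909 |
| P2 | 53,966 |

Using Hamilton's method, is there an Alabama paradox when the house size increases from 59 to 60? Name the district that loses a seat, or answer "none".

At 59 seats: P4 17, P3 16, P5 10, P7 5, P2 11.
At 60 seats: P4 17, P3 17, P5 10, P7 5, P2 11.
No district's allocation decreased.

none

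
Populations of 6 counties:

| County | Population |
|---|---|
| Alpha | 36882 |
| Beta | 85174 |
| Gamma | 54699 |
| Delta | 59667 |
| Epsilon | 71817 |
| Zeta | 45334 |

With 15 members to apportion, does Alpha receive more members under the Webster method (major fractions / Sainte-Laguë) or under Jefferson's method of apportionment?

Webster

Webster: Alpha 2, Beta 4, Gamma 2, Delta 2, Epsilon 3, Zeta 2.
Jefferson: Alpha 1, Beta 4, Gamma 2, Delta 3, Epsilon 3, Zeta 2.
Alpha gets 2 under Webster and 1 under Jefferson.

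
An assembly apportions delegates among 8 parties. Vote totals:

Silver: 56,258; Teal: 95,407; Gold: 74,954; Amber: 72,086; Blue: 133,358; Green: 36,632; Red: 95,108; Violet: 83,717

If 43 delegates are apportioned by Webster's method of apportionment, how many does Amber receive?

Standard divisor 647520/43 ≈ 15058.605; standard quotas: Silver 3.736, Teal 6.336, Gold 4.977, Amber 4.787, Blue 8.856, Green 2.433, Red 6.316, Violet 5.559.
Rounding to the nearest integer gives Silver 4, Teal 6, Gold 5, Amber 5, Blue 9, Green 2, Red 6, Violet 6 — total 43, matching the house size, so no adjustment is needed.
Amber receives 5.

5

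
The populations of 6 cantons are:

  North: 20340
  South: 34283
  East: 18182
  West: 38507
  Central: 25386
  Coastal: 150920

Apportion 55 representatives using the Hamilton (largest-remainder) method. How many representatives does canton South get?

7

Total 287618; standard divisor 287618/55 ≈ 5229.418.
Standard quotas: North 3.8895, South 6.5558, East 3.4769, West 7.3635, Central 4.8545, Coastal 28.8598.
Lower quotas: North 3, South 6, East 3, West 7, Central 4, Coastal 28 (sum 51, leaving 4 seats).
Remainders in descending order: North 0.8895, Coastal 0.8598, Central 0.8545, South 0.5558, East 0.4769, West 0.3635.
The surplus seats go to North, Coastal, Central, South.
South receives 7.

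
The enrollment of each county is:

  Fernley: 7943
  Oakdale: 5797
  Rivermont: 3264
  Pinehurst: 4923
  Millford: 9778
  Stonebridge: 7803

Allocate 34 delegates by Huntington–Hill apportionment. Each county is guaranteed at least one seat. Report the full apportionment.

Fernley 7, Oakdale 5, Rivermont 3, Pinehurst 4, Millford 8, Stonebridge 7

With divisor 1178: modified quotas Fernley 6.743, Oakdale 4.921, Rivermont 2.771, Pinehurst 4.179, Millford 8.301, Stonebridge 6.624.
Geometric-mean thresholds: Fernley √(6·7)=6.481, Oakdale √(4·5)=4.472, Rivermont √(2·3)=2.449, Pinehurst √(4·5)=4.472, Millford √(8·9)=8.485, Stonebridge √(6·7)=6.481.
Each quota rounded against its threshold gives Fernley 7, Oakdale 5, Rivermont 3, Pinehurst 4, Millford 8, Stonebridge 7 (total 34).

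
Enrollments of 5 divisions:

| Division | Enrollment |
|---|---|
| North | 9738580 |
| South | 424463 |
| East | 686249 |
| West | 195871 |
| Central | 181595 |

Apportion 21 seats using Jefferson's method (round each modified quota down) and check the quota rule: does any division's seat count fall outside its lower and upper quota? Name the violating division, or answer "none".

North

Standard quotas: North 18.216, South 0.794, East 1.284, West 0.366, Central 0.340.
Jefferson allocation: North 20, South 0, East 1, West 0, Central 0.
North has quota 18.216 (lower 18, upper 19) but receives 20 — outside the quota interval.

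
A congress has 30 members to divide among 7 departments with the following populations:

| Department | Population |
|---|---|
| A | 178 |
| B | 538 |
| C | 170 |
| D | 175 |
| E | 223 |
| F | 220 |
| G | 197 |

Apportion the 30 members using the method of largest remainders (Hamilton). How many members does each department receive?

Standard divisor: 1701 ÷ 30 ≈ 56.7.
Standard quotas: A 3.139, B 9.489, C 2.998, D 3.086, E 3.933, F 3.880, G 3.474.
Lower quotas: A 3, B 9, C 2, D 3, E 3, F 3, G 3 (sum 26, leaving 4 seats).
Remainders in descending order: C 0.998, E 0.933, F 0.880, B 0.489, G 0.474, A 0.139, D 0.086.
Largest remainders: C, E, F, B receive the extra seats.

A 3, B 10, C 3, D 3, E 4, F 4, G 3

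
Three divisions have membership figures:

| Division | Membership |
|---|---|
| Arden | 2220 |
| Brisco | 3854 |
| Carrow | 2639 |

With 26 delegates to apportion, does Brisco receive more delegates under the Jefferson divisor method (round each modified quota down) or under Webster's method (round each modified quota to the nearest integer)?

Jefferson: Arden 6, Brisco 12, Carrow 8.
Webster: Arden 7, Brisco 11, Carrow 8.
Brisco gets 12 under Jefferson and 11 under Webster.

Jefferson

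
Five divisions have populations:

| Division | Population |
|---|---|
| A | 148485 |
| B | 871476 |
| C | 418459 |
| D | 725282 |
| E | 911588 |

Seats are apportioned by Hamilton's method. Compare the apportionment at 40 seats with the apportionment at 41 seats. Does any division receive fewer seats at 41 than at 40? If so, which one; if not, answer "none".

C

At 40 seats: A 2, B 11, C 6, D 9, E 12.
At 41 seats: A 2, B 12, C 5, D 10, E 12.
C drops from 6 to 5.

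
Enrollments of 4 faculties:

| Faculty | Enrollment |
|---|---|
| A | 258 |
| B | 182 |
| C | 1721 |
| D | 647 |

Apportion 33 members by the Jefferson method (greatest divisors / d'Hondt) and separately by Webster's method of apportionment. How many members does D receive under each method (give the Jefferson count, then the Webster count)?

7 and 8

Jefferson: A 3, B 2, C 21, D 7.
Webster: A 3, B 2, C 20, D 8.
D gets 7 under Jefferson and 8 under Webster.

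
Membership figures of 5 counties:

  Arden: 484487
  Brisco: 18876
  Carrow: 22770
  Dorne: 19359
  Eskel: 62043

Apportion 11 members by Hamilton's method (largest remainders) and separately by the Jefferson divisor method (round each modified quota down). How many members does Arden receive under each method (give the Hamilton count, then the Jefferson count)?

9 and 10

Hamilton: Arden 9, Brisco 0, Carrow 1, Dorne 0, Eskel 1.
Jefferson: Arden 10, Brisco 0, Carrow 0, Dorne 0, Eskel 1.
Arden gets 9 under Hamilton and 10 under Jefferson.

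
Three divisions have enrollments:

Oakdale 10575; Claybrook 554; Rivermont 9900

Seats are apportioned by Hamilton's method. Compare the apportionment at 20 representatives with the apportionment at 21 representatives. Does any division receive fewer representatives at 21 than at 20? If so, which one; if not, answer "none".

Claybrook

At 20 seats: Oakdale 10, Claybrook 1, Rivermont 9.
At 21 seats: Oakdale 11, Claybrook 0, Rivermont 10.
Claybrook drops from 1 to 0.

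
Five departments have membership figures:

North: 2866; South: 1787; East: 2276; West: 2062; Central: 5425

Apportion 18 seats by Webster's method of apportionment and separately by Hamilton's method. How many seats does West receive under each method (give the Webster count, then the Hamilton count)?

Webster: North 3, South 2, East 3, West 3, Central 7.
Hamilton: North 4, South 2, East 3, West 2, Central 7.
West gets 3 under Webster and 2 under Hamilton.

3 and 2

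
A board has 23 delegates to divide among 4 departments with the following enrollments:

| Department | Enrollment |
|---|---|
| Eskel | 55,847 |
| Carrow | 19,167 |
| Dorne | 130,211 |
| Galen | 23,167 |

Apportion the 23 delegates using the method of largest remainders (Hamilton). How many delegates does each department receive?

Eskel: 6, Carrow: 2, Dorne: 13, Galen: 2

The standard divisor is 228392/23 ≈ 9930.087.
Standard quotas: Eskel 5.6240, Carrow 1.9302, Dorne 13.1128, Galen 2.3330.
Lower quotas: Eskel 5, Carrow 1, Dorne 13, Galen 2 (sum 21, leaving 2 seats).
Remainders in descending order: Carrow 0.9302, Eskel 0.6240, Galen 0.3330, Dorne 0.1128.
Largest remainders: Carrow, Eskel receive the extra seats.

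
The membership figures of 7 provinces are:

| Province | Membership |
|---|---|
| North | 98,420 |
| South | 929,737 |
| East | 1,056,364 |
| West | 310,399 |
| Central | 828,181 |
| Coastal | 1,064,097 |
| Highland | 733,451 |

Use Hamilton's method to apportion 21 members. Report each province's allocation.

Standard divisor: 5020649 ÷ 21 ≈ 239078.524.
Standard quotas: North 0.4117, South 3.8888, East 4.4185, West 1.2983, Central 3.4641, Coastal 4.4508, Highland 3.0678.
Lower quotas: North 0, South 3, East 4, West 1, Central 3, Coastal 4, Highland 3 (sum 18, leaving 3 seats).
Remainders in descending order: South 0.8888, Central 0.4641, Coastal 0.4508, East 0.4185, North 0.4117, West 0.2983, Highland 0.0678.
Largest remainders: South, Central, Coastal receive the extra seats.

North=0; South=4; East=4; West=1; Central=4; Coastal=5; Highland=3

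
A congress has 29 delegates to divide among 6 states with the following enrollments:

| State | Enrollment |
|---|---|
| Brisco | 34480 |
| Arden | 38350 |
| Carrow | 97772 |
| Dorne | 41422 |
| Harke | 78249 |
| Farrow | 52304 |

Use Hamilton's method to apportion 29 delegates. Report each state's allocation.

Brisco: 3; Arden: 3; Carrow: 8; Dorne: 4; Harke: 7; Farrow: 4

Standard divisor: 342577 ÷ 29 = 11813.
Standard quotas: Brisco 2.9188, Arden 3.2464, Carrow 8.2766, Dorne 3.5065, Harke 6.6240, Farrow 4.4277.
Lower quotas: Brisco 2, Arden 3, Carrow 8, Dorne 3, Harke 6, Farrow 4 (sum 26, leaving 3 seats).
Remainders in descending order: Brisco 0.9188, Harke 0.6240, Dorne 0.5065, Farrow 0.4277, Carrow 0.2766, Arden 0.2464.
The surplus seats go to Brisco, Harke, Dorne.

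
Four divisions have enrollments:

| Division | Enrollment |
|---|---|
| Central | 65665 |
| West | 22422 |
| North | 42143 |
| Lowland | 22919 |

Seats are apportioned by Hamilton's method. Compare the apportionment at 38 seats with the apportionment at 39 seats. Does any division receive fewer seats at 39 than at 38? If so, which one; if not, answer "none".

West

At 38 seats: Central 16, West 6, North 10, Lowland 6.
At 39 seats: Central 17, West 5, North 11, Lowland 6.
West drops from 6 to 5.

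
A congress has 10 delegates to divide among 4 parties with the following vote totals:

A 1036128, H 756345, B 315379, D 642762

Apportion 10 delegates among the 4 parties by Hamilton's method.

A: 4, H: 3, B: 1, D: 2

Total 2750614; standard divisor 2750614/10 ≈ 275061.4.
Standard quotas: A 3.7669, H 2.7497, B 1.1466, D 2.3368.
Lower quotas: A 3, H 2, B 1, D 2 (sum 8, leaving 2 seats).
Remainders in descending order: A 0.7669, H 0.7497, D 0.3368, B 0.1466.
Largest remainders: A, H receive the extra seats.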